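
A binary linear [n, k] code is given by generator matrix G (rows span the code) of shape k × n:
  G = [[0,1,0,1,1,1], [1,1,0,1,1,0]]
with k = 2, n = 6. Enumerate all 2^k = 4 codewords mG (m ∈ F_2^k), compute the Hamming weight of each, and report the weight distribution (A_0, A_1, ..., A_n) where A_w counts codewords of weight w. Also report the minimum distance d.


Weight distribution: A_0 = 1, A_2 = 1, A_4 = 2. Minimum distance d = 2.

Enumerate all 2^2 = 4 messages m ∈ F_2^2.
For each, compute codeword c = mG in F_2^6, then tally its weight.
  m = 00 → c = 000000, weight = 0.
  m = 10 → c = 010111, weight = 4.
  m = 01 → c = 110110, weight = 4.
  m = 11 → c = 100001, weight = 2.
Tally weights:
  weight 0: 1 codewords.
  weight 2: 1 codewords.
  weight 4: 2 codewords.
Minimum distance d = smallest w > 0 with A_w > 0 = 2.
Sanity: Σ A_w = 4 = 2^2 = 4 ✓.


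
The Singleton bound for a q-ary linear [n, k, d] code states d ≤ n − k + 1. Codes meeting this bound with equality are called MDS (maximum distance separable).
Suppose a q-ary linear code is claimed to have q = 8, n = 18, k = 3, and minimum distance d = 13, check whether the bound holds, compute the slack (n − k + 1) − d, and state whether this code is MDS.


Singleton RHS = n − k + 1 = 16, slack = 3, bound satisfied, not MDS.

Singleton bound: d ≤ n − k + 1.
Here n = 18, k = 3, so n − k + 1 = 16.
Given d = 13, check d ≤ 16: YES.
Slack = (n − k + 1) − d = 3.
The code is NOT MDS (slack = 3 > 0).
Description: the claimed parameters are [18, 3, 13]_8; such a code would be non-MDS.


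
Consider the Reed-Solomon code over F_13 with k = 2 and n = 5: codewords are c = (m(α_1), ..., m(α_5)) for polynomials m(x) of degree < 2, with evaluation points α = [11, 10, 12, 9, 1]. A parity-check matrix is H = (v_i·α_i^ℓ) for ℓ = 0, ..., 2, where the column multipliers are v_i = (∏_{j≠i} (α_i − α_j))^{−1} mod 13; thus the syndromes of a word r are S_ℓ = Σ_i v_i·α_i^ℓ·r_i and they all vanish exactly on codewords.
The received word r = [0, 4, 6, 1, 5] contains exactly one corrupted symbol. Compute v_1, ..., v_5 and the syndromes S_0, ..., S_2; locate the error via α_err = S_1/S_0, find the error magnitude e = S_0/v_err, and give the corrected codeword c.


S = (2, 7, 5), error at position 2, error magnitude e = 10, c = [0, 7, 6, 1, 5].

Step 1: column multipliers v_i = (∏_{j≠i}(α_i − α_j))^{−1} mod 13.
  i = 1 (α = 11): (11−10)(11−12)(11−9)(11−1) = 1·(−1)·2·10 = −20 ≡ 6, so v_1 = 6^{−1} = 11 (mod 13).
  i = 2 (α = 10): (10−11)(10−12)(10−9)(10−1) = (−1)·(−2)·1·9 = 18 ≡ 5, so v_2 = 5^{−1} = 8 (mod 13).
  i = 3 (α = 12): (12−11)(12−10)(12−9)(12−1) = 1·2·3·11 = 66 ≡ 1, so v_3 = 1^{−1} = 1 (mod 13).
  i = 4 (α = 9): (9−11)(9−10)(9−12)(9−1) = (−2)·(−1)·(−3)·8 = −48 ≡ 4, so v_4 = 4^{−1} = 10 (mod 13).
  i = 5 (α = 1): (1−11)(1−10)(1−12)(1−9) = (−10)·(−9)·(−11)·(−8) = 7920 ≡ 3, so v_5 = 3^{−1} = 9 (mod 13).
  v = [11, 8, 1, 10, 9].
Step 2: syndromes of r = [0, 4, 6, 1, 5] (all sums mod 13).
  S_0 = Σ v_i r_i = 11·0 + 8·4 + 1·6 + 10·1 + 9·5 = 93 ≡ 2.
  S_1 = Σ v_i α_i r_i = 11·11·0 + 8·10·4 + 1·12·6 + 10·9·1 + 9·1·5 = 527 ≡ 7.
  α_i^2 mod 13 = [4, 9, 1, 3, 1].
  S_2 = Σ v_i α_i^2 r_i = 11·4·0 + 8·9·4 + 1·1·6 + 10·3·1 + 9·1·5 = 369 ≡ 5.
  S = (2, 7, 5) ≠ 0, so r is not a codeword (an error is present).
Step 3: locate the error. For a single error e at position i, S_ℓ = v_i·e·α_i^ℓ, so α_err = S_1/S_0.
  S_0^{−1} = 2^{−1} = 7 (mod 13), so α_err = 7·7 = 49 ≡ 10 = α_2. Error position i = 2.
  Consistency check: S_2/S_1 = 5·2 = 10 ≡ 10 = α_err ✓ (single-error assumption holds).
Step 4: error magnitude e = S_0/v_2 = S_0·∏_{j≠2}(α_2 − α_j) = 2·5 = 10 ≡ 10 (mod 13).
Step 5: correct position 2: c_2 = r_2 − e = 4 − 10 ≡ 7 (mod 13). Hence c = [0, 7, 6, 1, 5].
  Check: interpolating c through the α_i gives m(x) = 12 + 6·x (degree < 2) with m(α_i) = c_i for every i, so c is indeed a codeword.


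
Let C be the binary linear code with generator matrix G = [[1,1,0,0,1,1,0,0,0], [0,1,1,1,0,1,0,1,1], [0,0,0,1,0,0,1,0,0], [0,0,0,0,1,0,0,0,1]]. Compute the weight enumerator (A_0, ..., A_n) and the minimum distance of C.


Weight distribution: A_0 = 1, A_2 = 2, A_4 = 5, A_6 = 8. Minimum distance d = 2.

Enumerate all 2^4 = 16 messages m ∈ F_2^4.
For each, compute codeword c = mG in F_2^9, then tally its weight.
  m = 0000 → c = 000000000, weight = 0.
  m = 1000 → c = 110011000, weight = 4.
  m = 0100 → c = 011101011, weight = 6.
  m = 1100 → c = 101110011, weight = 6.
  m = 0010 → c = 000100100, weight = 2.
  m = 1010 → c = 110111100, weight = 6.
  m = 0110 → c = 011001111, weight = 6.
  m = 1110 → c = 101010111, weight = 6.
  m = 0001 → c = 000010001, weight = 2.
  m = 1001 → c = 110001001, weight = 4.
  m = 0101 → c = 011111010, weight = 6.
  m = 1101 → c = 101100010, weight = 4.
  m = 0011 → c = 000110101, weight = 4.
  m = 1011 → c = 110101101, weight = 6.
  m = 0111 → c = 011011110, weight = 6.
  m = 1111 → c = 101000110, weight = 4.
Tally weights:
  weight 0: 1 codewords.
  weight 2: 2 codewords.
  weight 4: 5 codewords.
  weight 6: 8 codewords.
Minimum distance d = smallest w > 0 with A_w > 0 = 2.
Sanity: Σ A_w = 16 = 2^4 = 16 ✓.


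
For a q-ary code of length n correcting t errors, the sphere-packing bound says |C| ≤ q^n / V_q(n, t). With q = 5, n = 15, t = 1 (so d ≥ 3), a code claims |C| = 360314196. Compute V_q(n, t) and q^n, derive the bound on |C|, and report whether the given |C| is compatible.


V_q(n, t) = 61, q^n = 30517578125, Hamming bound = 500288165, |C| = 360314196 ≤ bound (satisfied).

Step 1: Compute V_q(n, t) = Σ_{j=0}^1 C(n, j) (q−1)^j.
  j = 0: C(15,0)·(4)^0 = 1·1 = 1.
  j = 1: C(15,1)·(4)^1 = 15·4 = 60.
  V_q(n, t) = 1 + 60 = 61.
Step 2: q^n = 5^15 = 30517578125.
Step 3: Hamming bound ⌊q^n / V_q(n,t)⌋ = ⌊30517578125/61⌋ = 500288165.
Step 4: Compare |C| = 360314196 to 500288165: satisfied.
The claimed |C| lies below the Hamming bound.


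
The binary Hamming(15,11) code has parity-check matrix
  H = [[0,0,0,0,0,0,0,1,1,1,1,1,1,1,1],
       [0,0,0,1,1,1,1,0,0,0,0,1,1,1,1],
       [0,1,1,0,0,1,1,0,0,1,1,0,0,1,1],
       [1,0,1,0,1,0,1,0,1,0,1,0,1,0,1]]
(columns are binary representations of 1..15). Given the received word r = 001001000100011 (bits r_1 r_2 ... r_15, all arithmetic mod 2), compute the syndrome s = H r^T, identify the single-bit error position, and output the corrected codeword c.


s = (1, 1, 1, 0)^T, error position = 14, corrected codeword c = 001001000100001

Compute s = H r^T mod 2 one row at a time:
  s_1 = 0 + 0 + 1 + 0 + 0 + 0 + 1 + 1 = 3 ≡ 1 (mod 2).
  s_2 = 0 + 0 + 1 + 0 + 0 + 0 + 1 + 1 = 3 ≡ 1 (mod 2).
  s_3 = 0 + 1 + 1 + 0 + 1 + 0 + 1 + 1 = 5 ≡ 1 (mod 2).
  s_4 = 0 + 1 + 0 + 0 + 0 + 0 + 0 + 1 = 2 ≡ 0 (mod 2).
s = (1, 1, 1, 0)^T — this equals column 14 of H (binary 1110), so error is at position 14.
Correct: flip bit 14 of r = 001001000100011 to get c = 001001000100001.


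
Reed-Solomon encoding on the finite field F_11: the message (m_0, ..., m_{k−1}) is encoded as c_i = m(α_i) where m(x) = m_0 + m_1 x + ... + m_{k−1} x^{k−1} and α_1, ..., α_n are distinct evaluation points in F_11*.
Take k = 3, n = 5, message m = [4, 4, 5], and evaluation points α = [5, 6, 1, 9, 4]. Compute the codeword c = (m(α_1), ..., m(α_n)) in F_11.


c = [6, 10, 2, 5, 1]

Message polynomial: m(x) = 4 + 4·x + 5·x^2 (mod 11).
For each evaluation point α_i, compute m(α_i) mod 11:
  α_1 = 5: Horner steps 5 → 7 → 6, so m(5) = 6.
  α_2 = 6: Horner steps 5 → 1 → 10, so m(6) = 10.
  α_3 = 1: Horner steps 5 → 9 → 2, so m(1) = 2.
  α_4 = 9: Horner steps 5 → 5 → 5, so m(9) = 5.
  α_5 = 4: Horner steps 5 → 2 → 1, so m(4) = 1.
Codeword c = [6, 10, 2, 5, 1] ∈ F_11^5.


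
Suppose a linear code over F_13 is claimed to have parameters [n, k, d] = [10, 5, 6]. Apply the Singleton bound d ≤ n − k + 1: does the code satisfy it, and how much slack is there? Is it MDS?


Singleton RHS = n − k + 1 = 6, slack = 0, bound satisfied, MDS.

Singleton bound: d ≤ n − k + 1.
Here n = 10, k = 5, so n − k + 1 = 6.
Given d = 6, check d ≤ 6: YES.
Slack = (n − k + 1) − d = 0.
The code is MDS (slack = 0).
Description: the claimed parameters are [10, 5, 6]_13; such a code would be MDS (meets Singleton bound).


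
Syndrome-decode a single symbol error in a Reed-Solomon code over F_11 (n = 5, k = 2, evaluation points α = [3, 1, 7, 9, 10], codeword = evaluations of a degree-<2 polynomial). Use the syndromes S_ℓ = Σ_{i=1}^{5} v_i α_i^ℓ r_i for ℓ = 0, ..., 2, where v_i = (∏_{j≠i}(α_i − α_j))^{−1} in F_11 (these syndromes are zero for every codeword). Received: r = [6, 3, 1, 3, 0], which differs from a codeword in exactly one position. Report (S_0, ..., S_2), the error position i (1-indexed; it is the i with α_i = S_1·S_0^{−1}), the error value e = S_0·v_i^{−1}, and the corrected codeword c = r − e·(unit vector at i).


S = (7, 8, 6), error at position 4, error magnitude e = 10, c = [6, 3, 1, 4, 0].

Step 1: column multipliers v_i = (∏_{j≠i}(α_i − α_j))^{−1} mod 11.
  i = 1 (α = 3): (3−1)(3−7)(3−9)(3−10) = 2·(−4)·(−6)·(−7) = −336 ≡ 5, so v_1 = 5^{−1} = 9 (mod 11).
  i = 2 (α = 1): (1−3)(1−7)(1−9)(1−10) = (−2)·(−6)·(−8)·(−9) = 864 ≡ 6, so v_2 = 6^{−1} = 2 (mod 11).
  i = 3 (α = 7): (7−3)(7−1)(7−9)(7−10) = 4·6·(−2)·(−3) = 144 ≡ 1, so v_3 = 1^{−1} = 1 (mod 11).
  i = 4 (α = 9): (9−3)(9−1)(9−7)(9−10) = 6·8·2·(−1) = −96 ≡ 3, so v_4 = 3^{−1} = 4 (mod 11).
  i = 5 (α = 10): (10−3)(10−1)(10−7)(10−9) = 7·9·3·1 = 189 ≡ 2, so v_5 = 2^{−1} = 6 (mod 11).
  v = [9, 2, 1, 4, 6].
Step 2: syndromes of r = [6, 3, 1, 3, 0] (all sums mod 11).
  S_0 = Σ v_i r_i = 9·6 + 2·3 + 1·1 + 4·3 + 6·0 = 73 ≡ 7.
  S_1 = Σ v_i α_i r_i = 9·3·6 + 2·1·3 + 1·7·1 + 4·9·3 + 6·10·0 = 283 ≡ 8.
  α_i^2 mod 11 = [9, 1, 5, 4, 1].
  S_2 = Σ v_i α_i^2 r_i = 9·9·6 + 2·1·3 + 1·5·1 + 4·4·3 + 6·1·0 = 545 ≡ 6.
  S = (7, 8, 6) ≠ 0, so r is not a codeword (an error is present).
Step 3: locate the error. For a single error e at position i, S_ℓ = v_i·e·α_i^ℓ, so α_err = S_1/S_0.
  S_0^{−1} = 7^{−1} = 8 (mod 11), so α_err = 8·8 = 64 ≡ 9 = α_4. Error position i = 4.
  Consistency check: S_2/S_1 = 6·7 = 42 ≡ 9 = α_err ✓ (single-error assumption holds).
Step 4: error magnitude e = S_0/v_4 = S_0·∏_{j≠4}(α_4 − α_j) = 7·3 = 21 ≡ 10 (mod 11).
Step 5: correct position 4: c_4 = r_4 − e = 3 − 10 ≡ 4 (mod 11). Hence c = [6, 3, 1, 4, 0].
  Check: interpolating c through the α_i gives m(x) = 7 + 7·x (degree < 2) with m(α_i) = c_i for every i, so c is indeed a codeword.


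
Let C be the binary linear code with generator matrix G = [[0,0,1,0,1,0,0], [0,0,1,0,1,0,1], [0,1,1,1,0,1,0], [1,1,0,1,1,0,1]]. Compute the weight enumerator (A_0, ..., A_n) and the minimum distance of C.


Weight distribution: A_0 = 1, A_1 = 1, A_2 = 2, A_3 = 2, A_4 = 5, A_5 = 5. Minimum distance d = 1.

Enumerate all 2^4 = 16 messages m ∈ F_2^4.
For each, compute codeword c = mG in F_2^7, then tally its weight.
  m = 0000 → c = 0000000, weight = 0.
  m = 1000 → c = 0010100, weight = 2.
  m = 0100 → c = 0010101, weight = 3.
  m = 1100 → c = 0000001, weight = 1.
  m = 0010 → c = 0111010, weight = 4.
  m = 1010 → c = 0101110, weight = 4.
  m = 0110 → c = 0101111, weight = 5.
  m = 1110 → c = 0111011, weight = 5.
  m = 0001 → c = 1101101, weight = 5.
  m = 1001 → c = 1111001, weight = 5.
  m = 0101 → c = 1111000, weight = 4.
  m = 1101 → c = 1101100, weight = 4.
  m = 0011 → c = 1010111, weight = 5.
  m = 1011 → c = 1000011, weight = 3.
  m = 0111 → c = 1000010, weight = 2.
  m = 1111 → c = 1010110, weight = 4.
Tally weights:
  weight 0: 1 codewords.
  weight 1: 1 codewords.
  weight 2: 2 codewords.
  weight 3: 2 codewords.
  weight 4: 5 codewords.
  weight 5: 5 codewords.
Minimum distance d = smallest w > 0 with A_w > 0 = 1.
Sanity: Σ A_w = 16 = 2^4 = 16 ✓.


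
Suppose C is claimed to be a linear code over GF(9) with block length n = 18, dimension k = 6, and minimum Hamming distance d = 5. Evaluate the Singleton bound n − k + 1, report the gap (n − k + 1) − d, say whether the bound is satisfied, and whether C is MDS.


Singleton RHS = n − k + 1 = 13, slack = 8, bound satisfied, not MDS.

Singleton bound: d ≤ n − k + 1.
Here n = 18, k = 6, so n − k + 1 = 13.
Given d = 5, check d ≤ 13: YES.
Slack = (n − k + 1) − d = 8.
The code is NOT MDS (slack = 8 > 0).
Description: the claimed parameters are [18, 6, 5]_9; such a code would be non-MDS.


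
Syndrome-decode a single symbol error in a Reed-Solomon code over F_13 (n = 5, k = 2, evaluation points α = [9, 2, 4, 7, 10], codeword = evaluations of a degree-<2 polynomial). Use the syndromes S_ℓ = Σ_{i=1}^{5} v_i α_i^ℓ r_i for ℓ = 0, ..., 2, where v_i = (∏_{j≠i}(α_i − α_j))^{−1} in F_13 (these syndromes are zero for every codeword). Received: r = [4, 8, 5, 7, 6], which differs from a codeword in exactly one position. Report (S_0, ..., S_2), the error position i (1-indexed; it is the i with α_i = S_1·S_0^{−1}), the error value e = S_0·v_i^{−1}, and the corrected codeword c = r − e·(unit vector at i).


S = (10, 9, 12), error at position 5, error magnitude e = 10, c = [4, 8, 5, 7, 9].

Step 1: column multipliers v_i = (∏_{j≠i}(α_i − α_j))^{−1} mod 13.
  i = 1 (α = 9): (9−2)(9−4)(9−7)(9−10) = 7·5·2·(−1) = −70 ≡ 8, so v_1 = 8^{−1} = 5 (mod 13).
  i = 2 (α = 2): (2−9)(2−4)(2−7)(2−10) = (−7)·(−2)·(−5)·(−8) = 560 ≡ 1, so v_2 = 1^{−1} = 1 (mod 13).
  i = 3 (α = 4): (4−9)(4−2)(4−7)(4−10) = (−5)·2·(−3)·(−6) = −180 ≡ 2, so v_3 = 2^{−1} = 7 (mod 13).
  i = 4 (α = 7): (7−9)(7−2)(7−4)(7−10) = (−2)·5·3·(−3) = 90 ≡ 12, so v_4 = 12^{−1} = 12 (mod 13).
  i = 5 (α = 10): (10−9)(10−2)(10−4)(10−7) = 1·8·6·3 = 144 ≡ 1, so v_5 = 1^{−1} = 1 (mod 13).
  v = [5, 1, 7, 12, 1].
Step 2: syndromes of r = [4, 8, 5, 7, 6] (all sums mod 13).
  S_0 = Σ v_i r_i = 5·4 + 1·8 + 7·5 + 12·7 + 1·6 = 153 ≡ 10.
  S_1 = Σ v_i α_i r_i = 5·9·4 + 1·2·8 + 7·4·5 + 12·7·7 + 1·10·6 = 984 ≡ 9.
  α_i^2 mod 13 = [3, 4, 3, 10, 9].
  S_2 = Σ v_i α_i^2 r_i = 5·3·4 + 1·4·8 + 7·3·5 + 12·10·7 + 1·9·6 = 1091 ≡ 12.
  S = (10, 9, 12) ≠ 0, so r is not a codeword (an error is present).
Step 3: locate the error. For a single error e at position i, S_ℓ = v_i·e·α_i^ℓ, so α_err = S_1/S_0.
  S_0^{−1} = 10^{−1} = 4 (mod 13), so α_err = 9·4 = 36 ≡ 10 = α_5. Error position i = 5.
  Consistency check: S_2/S_1 = 12·3 = 36 ≡ 10 = α_err ✓ (single-error assumption holds).
Step 4: error magnitude e = S_0/v_5 = S_0·∏_{j≠5}(α_5 − α_j) = 10·1 = 10 ≡ 10 (mod 13).
Step 5: correct position 5: c_5 = r_5 − e = 6 − 10 ≡ 9 (mod 13). Hence c = [4, 8, 5, 7, 9].
  Check: interpolating c through the α_i gives m(x) = 11 + 5·x (degree < 2) with m(α_i) = c_i for every i, so c is indeed a codeword.


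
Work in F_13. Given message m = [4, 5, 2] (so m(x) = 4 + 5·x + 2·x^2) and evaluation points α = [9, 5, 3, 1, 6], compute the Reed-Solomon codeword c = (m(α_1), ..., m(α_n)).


c = [3, 1, 11, 11, 2]

Message polynomial: m(x) = 4 + 5·x + 2·x^2 (mod 13).
For each evaluation point α_i, compute m(α_i) mod 13:
  α_1 = 9: Horner steps 2 → 10 → 3, so m(9) = 3.
  α_2 = 5: Horner steps 2 → 2 → 1, so m(5) = 1.
  α_3 = 3: Horner steps 2 → 11 → 11, so m(3) = 11.
  α_4 = 1: Horner steps 2 → 7 → 11, so m(1) = 11.
  α_5 = 6: Horner steps 2 → 4 → 2, so m(6) = 2.
Codeword c = [3, 1, 11, 11, 2] ∈ F_13^5.


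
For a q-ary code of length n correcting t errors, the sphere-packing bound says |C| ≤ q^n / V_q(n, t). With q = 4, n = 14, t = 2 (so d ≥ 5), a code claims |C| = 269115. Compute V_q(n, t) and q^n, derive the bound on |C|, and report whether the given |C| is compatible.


V_q(n, t) = 862, q^n = 268435456, Hamming bound = 311410, |C| = 269115 ≤ bound (satisfied).

Step 1: Compute V_q(n, t) = Σ_{j=0}^2 C(n, j) (q−1)^j.
  j = 0: C(14,0)·(3)^0 = 1·1 = 1.
  j = 1: C(14,1)·(3)^1 = 14·3 = 42.
  j = 2: C(14,2)·(3)^2 = 91·9 = 819.
  V_q(n, t) = 1 + 42 + 819 = 862.
Step 2: q^n = 4^14 = 268435456.
Step 3: Hamming bound ⌊q^n / V_q(n,t)⌋ = ⌊268435456/862⌋ = 311410.
Step 4: Compare |C| = 269115 to 311410: satisfied.
The claimed |C| lies below the Hamming bound.


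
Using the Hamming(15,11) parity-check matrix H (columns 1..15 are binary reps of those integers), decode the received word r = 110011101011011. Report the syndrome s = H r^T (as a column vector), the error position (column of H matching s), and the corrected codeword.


s = (1, 0, 0, 0)^T, error position = 8, corrected codeword c = 110011111011011

Compute s = H r^T mod 2 one row at a time:
  s_1 = 0 + 1 + 0 + 1 + 1 + 0 + 1 + 1 = 5 ≡ 1 (mod 2).
  s_2 = 0 + 1 + 1 + 1 + 1 + 0 + 1 + 1 = 6 ≡ 0 (mod 2).
  s_3 = 1 + 0 + 1 + 1 + 0 + 1 + 1 + 1 = 6 ≡ 0 (mod 2).
  s_4 = 1 + 0 + 1 + 1 + 1 + 1 + 0 + 1 = 6 ≡ 0 (mod 2).
s = (1, 0, 0, 0)^T — this equals column 8 of H (binary 1000), so error is at position 8.
Correct: flip bit 8 of r = 110011101011011 to get c = 110011111011011.


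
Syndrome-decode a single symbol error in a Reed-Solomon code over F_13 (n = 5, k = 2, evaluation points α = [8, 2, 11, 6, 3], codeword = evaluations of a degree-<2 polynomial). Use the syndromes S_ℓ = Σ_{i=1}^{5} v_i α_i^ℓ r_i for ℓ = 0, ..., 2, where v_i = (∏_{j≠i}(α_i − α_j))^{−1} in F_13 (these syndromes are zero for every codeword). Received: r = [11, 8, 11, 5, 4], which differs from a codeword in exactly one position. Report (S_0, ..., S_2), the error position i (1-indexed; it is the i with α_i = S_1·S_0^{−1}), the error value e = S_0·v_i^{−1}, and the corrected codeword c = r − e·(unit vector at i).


S = (7, 4, 6), error at position 1, error magnitude e = 1, c = [10, 8, 11, 5, 4].

Step 1: column multipliers v_i = (∏_{j≠i}(α_i − α_j))^{−1} mod 13.
  i = 1 (α = 8): (8−2)(8−11)(8−6)(8−3) = 6·(−3)·2·5 = −180 ≡ 2, so v_1 = 2^{−1} = 7 (mod 13).
  i = 2 (α = 2): (2−8)(2−11)(2−6)(2−3) = (−6)·(−9)·(−4)·(−1) = 216 ≡ 8, so v_2 = 8^{−1} = 5 (mod 13).
  i = 3 (α = 11): (11−8)(11−2)(11−6)(11−3) = 3·9·5·8 = 1080 ≡ 1, so v_3 = 1^{−1} = 1 (mod 13).
  i = 4 (α = 6): (6−8)(6−2)(6−11)(6−3) = (−2)·4·(−5)·3 = 120 ≡ 3, so v_4 = 3^{−1} = 9 (mod 13).
  i = 5 (α = 3): (3−8)(3−2)(3−11)(3−6) = (−5)·1·(−8)·(−3) = −120 ≡ 10, so v_5 = 10^{−1} = 4 (mod 13).
  v = [7, 5, 1, 9, 4].
Step 2: syndromes of r = [11, 8, 11, 5, 4] (all sums mod 13).
  S_0 = Σ v_i r_i = 7·11 + 5·8 + 1·11 + 9·5 + 4·4 = 189 ≡ 7.
  S_1 = Σ v_i α_i r_i = 7·8·11 + 5·2·8 + 1·11·11 + 9·6·5 + 4·3·4 = 1135 ≡ 4.
  α_i^2 mod 13 = [12, 4, 4, 10, 9].
  S_2 = Σ v_i α_i^2 r_i = 7·12·11 + 5·4·8 + 1·4·11 + 9·10·5 + 4·9·4 = 1722 ≡ 6.
  S = (7, 4, 6) ≠ 0, so r is not a codeword (an error is present).
Step 3: locate the error. For a single error e at position i, S_ℓ = v_i·e·α_i^ℓ, so α_err = S_1/S_0.
  S_0^{−1} = 7^{−1} = 2 (mod 13), so α_err = 4·2 = 8 ≡ 8 = α_1. Error position i = 1.
  Consistency check: S_2/S_1 = 6·10 = 60 ≡ 8 = α_err ✓ (single-error assumption holds).
Step 4: error magnitude e = S_0/v_1 = S_0·∏_{j≠1}(α_1 − α_j) = 7·2 = 14 ≡ 1 (mod 13).
Step 5: correct position 1: c_1 = r_1 − e = 11 − 1 ≡ 10 (mod 13). Hence c = [10, 8, 11, 5, 4].
  Check: interpolating c through the α_i gives m(x) = 3 + 9·x (degree < 2) with m(α_i) = c_i for every i, so c is indeed a codeword.


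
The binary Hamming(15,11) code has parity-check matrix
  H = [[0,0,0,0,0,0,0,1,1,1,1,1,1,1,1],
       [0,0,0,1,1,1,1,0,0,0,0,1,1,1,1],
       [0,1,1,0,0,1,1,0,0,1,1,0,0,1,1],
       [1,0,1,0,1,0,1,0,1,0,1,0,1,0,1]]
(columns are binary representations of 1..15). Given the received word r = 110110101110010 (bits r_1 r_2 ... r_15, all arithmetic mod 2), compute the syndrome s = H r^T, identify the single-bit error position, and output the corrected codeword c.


s = (0, 0, 1, 1)^T, error position = 3, corrected codeword c = 111110101110010

Compute s = H r^T mod 2 one row at a time:
  s_1 = 0 + 1 + 1 + 1 + 0 + 0 + 1 + 0 = 4 ≡ 0 (mod 2).
  s_2 = 1 + 1 + 0 + 1 + 0 + 0 + 1 + 0 = 4 ≡ 0 (mod 2).
  s_3 = 1 + 0 + 0 + 1 + 1 + 1 + 1 + 0 = 5 ≡ 1 (mod 2).
  s_4 = 1 + 0 + 1 + 1 + 1 + 1 + 0 + 0 = 5 ≡ 1 (mod 2).
s = (0, 0, 1, 1)^T — this equals column 3 of H (binary 0011), so error is at position 3.
Correct: flip bit 3 of r = 110110101110010 to get c = 111110101110010.


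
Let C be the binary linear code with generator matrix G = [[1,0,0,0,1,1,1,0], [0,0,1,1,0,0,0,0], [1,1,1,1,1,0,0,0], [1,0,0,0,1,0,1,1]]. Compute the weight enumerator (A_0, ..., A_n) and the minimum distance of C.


Weight distribution: A_0 = 1, A_2 = 2, A_3 = 3, A_4 = 3, A_5 = 4, A_6 = 2, A_7 = 1. Minimum distance d = 2.

Enumerate all 2^4 = 16 messages m ∈ F_2^4.
For each, compute codeword c = mG in F_2^8, then tally its weight.
  m = 0000 → c = 00000000, weight = 0.
  m = 1000 → c = 10001110, weight = 4.
  m = 0100 → c = 00110000, weight = 2.
  m = 1100 → c = 10111110, weight = 6.
  m = 0010 → c = 11111000, weight = 5.
  m = 1010 → c = 01110110, weight = 5.
  m = 0110 → c = 11001000, weight = 3.
  m = 1110 → c = 01000110, weight = 3.
  m = 0001 → c = 10001011, weight = 4.
  m = 1001 → c = 00000101, weight = 2.
  m = 0101 → c = 10111011, weight = 6.
  m = 1101 → c = 00110101, weight = 4.
  m = 0011 → c = 01110011, weight = 5.
  m = 1011 → c = 11111101, weight = 7.
  m = 0111 → c = 01000011, weight = 3.
  m = 1111 → c = 11001101, weight = 5.
Tally weights:
  weight 0: 1 codewords.
  weight 2: 2 codewords.
  weight 3: 3 codewords.
  weight 4: 3 codewords.
  weight 5: 4 codewords.
  weight 6: 2 codewords.
  weight 7: 1 codewords.
Minimum distance d = smallest w > 0 with A_w > 0 = 2.
Sanity: Σ A_w = 16 = 2^4 = 16 ✓.


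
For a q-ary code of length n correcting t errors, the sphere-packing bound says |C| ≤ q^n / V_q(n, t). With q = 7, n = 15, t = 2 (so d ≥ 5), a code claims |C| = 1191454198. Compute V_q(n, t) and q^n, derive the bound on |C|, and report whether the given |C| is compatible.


V_q(n, t) = 3871, q^n = 4747561509943, Hamming bound = 1226443169, |C| = 1191454198 ≤ bound (satisfied).

Step 1: Compute V_q(n, t) = Σ_{j=0}^2 C(n, j) (q−1)^j.
  j = 0: C(15,0)·(6)^0 = 1·1 = 1.
  j = 1: C(15,1)·(6)^1 = 15·6 = 90.
  j = 2: C(15,2)·(6)^2 = 105·36 = 3780.
  V_q(n, t) = 1 + 90 + 3780 = 3871.
Step 2: q^n = 7^15 = 4747561509943.
Step 3: Hamming bound ⌊q^n / V_q(n,t)⌋ = ⌊4747561509943/3871⌋ = 1226443169.
Step 4: Compare |C| = 1191454198 to 1226443169: satisfied.
The claimed |C| lies below the Hamming bound.


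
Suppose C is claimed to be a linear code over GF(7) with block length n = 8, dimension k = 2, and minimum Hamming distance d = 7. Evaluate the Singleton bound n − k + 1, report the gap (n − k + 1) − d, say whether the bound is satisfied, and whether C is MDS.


Singleton RHS = n − k + 1 = 7, slack = 0, bound satisfied, MDS.

Singleton bound: d ≤ n − k + 1.
Here n = 8, k = 2, so n − k + 1 = 7.
Given d = 7, check d ≤ 7: YES.
Slack = (n − k + 1) − d = 0.
The code is MDS (slack = 0).
Description: the claimed parameters are [8, 2, 7]_7; such a code would be MDS (meets Singleton bound).


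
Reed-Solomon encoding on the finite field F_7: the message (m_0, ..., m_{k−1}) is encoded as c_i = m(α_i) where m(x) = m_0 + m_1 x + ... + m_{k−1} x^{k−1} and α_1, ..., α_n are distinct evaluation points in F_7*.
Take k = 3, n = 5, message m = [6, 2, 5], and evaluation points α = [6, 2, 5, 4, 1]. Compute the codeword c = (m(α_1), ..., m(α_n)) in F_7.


c = [2, 2, 1, 3, 6]

Message polynomial: m(x) = 6 + 2·x + 5·x^2 (mod 7).
For each evaluation point α_i, compute m(α_i) mod 7:
  α_1 = 6: Horner steps 5 → 4 → 2, so m(6) = 2.
  α_2 = 2: Horner steps 5 → 5 → 2, so m(2) = 2.
  α_3 = 5: Horner steps 5 → 6 → 1, so m(5) = 1.
  α_4 = 4: Horner steps 5 → 1 → 3, so m(4) = 3.
  α_5 = 1: Horner steps 5 → 0 → 6, so m(1) = 6.
Codeword c = [2, 2, 1, 3, 6] ∈ F_7^5.


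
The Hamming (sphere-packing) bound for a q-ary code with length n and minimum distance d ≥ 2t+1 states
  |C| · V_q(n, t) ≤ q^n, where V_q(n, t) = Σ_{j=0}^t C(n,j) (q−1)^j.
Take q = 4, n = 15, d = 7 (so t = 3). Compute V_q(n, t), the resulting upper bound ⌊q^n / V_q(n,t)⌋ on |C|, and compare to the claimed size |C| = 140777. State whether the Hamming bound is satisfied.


V_q(n, t) = 13276, q^n = 1073741824, Hamming bound = 80878, |C| = 140777 > bound (violated).

Step 1: Compute V_q(n, t) = Σ_{j=0}^3 C(n, j) (q−1)^j.
  j = 0: C(15,0)·(3)^0 = 1·1 = 1.
  j = 1: C(15,1)·(3)^1 = 15·3 = 45.
  j = 2: C(15,2)·(3)^2 = 105·9 = 945.
  j = 3: C(15,3)·(3)^3 = 455·27 = 12285.
  V_q(n, t) = 1 + 45 + 945 + 12285 = 13276.
Step 2: q^n = 4^15 = 1073741824.
Step 3: Hamming bound ⌊q^n / V_q(n,t)⌋ = ⌊1073741824/13276⌋ = 80878.
Step 4: Compare |C| = 140777 to 80878: violated.
The claimed |C| lies above the Hamming bound, so no 4-ary code of length 15 with d ≥ 7 can have 140777 codewords.


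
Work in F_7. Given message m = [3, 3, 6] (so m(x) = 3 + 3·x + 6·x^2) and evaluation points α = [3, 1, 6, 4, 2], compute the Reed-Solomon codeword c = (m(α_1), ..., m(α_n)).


c = [3, 5, 6, 6, 5]

Message polynomial: m(x) = 3 + 3·x + 6·x^2 (mod 7).
For each evaluation point α_i, compute m(α_i) mod 7:
  α_1 = 3: Horner steps 6 → 0 → 3, so m(3) = 3.
  α_2 = 1: Horner steps 6 → 2 → 5, so m(1) = 5.
  α_3 = 6: Horner steps 6 → 4 → 6, so m(6) = 6.
  α_4 = 4: Horner steps 6 → 6 → 6, so m(4) = 6.
  α_5 = 2: Horner steps 6 → 1 → 5, so m(2) = 5.
Codeword c = [3, 5, 6, 6, 5] ∈ F_7^5.


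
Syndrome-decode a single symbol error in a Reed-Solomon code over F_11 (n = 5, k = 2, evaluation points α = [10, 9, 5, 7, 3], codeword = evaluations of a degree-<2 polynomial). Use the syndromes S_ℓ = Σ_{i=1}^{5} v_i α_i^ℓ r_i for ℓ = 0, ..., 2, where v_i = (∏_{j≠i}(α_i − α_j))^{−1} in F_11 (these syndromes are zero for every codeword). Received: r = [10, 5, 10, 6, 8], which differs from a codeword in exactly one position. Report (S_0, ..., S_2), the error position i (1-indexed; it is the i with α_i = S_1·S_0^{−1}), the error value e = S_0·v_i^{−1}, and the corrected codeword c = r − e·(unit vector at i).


S = (10, 6, 8), error at position 3, error magnitude e = 3, c = [10, 5, 7, 6, 8].

Step 1: column multipliers v_i = (∏_{j≠i}(α_i − α_j))^{−1} mod 11.
  i = 1 (α = 10): (10−9)(10−5)(10−7)(10−3) = 1·5·3·7 = 105 ≡ 6, so v_1 = 6^{−1} = 2 (mod 11).
  i = 2 (α = 9): (9−10)(9−5)(9−7)(9−3) = (−1)·4·2·6 = −48 ≡ 7, so v_2 = 7^{−1} = 8 (mod 11).
  i = 3 (α = 5): (5−10)(5−9)(5−7)(5−3) = (−5)·(−4)·(−2)·2 = −80 ≡ 8, so v_3 = 8^{−1} = 7 (mod 11).
  i = 4 (α = 7): (7−10)(7−9)(7−5)(7−3) = (−3)·(−2)·2·4 = 48 ≡ 4, so v_4 = 4^{−1} = 3 (mod 11).
  i = 5 (α = 3): (3−10)(3−9)(3−5)(3−7) = (−7)·(−6)·(−2)·(−4) = 336 ≡ 6, so v_5 = 6^{−1} = 2 (mod 11).
  v = [2, 8, 7, 3, 2].
Step 2: syndromes of r = [10, 5, 10, 6, 8] (all sums mod 11).
  S_0 = Σ v_i r_i = 2·10 + 8·5 + 7·10 + 3·6 + 2·8 = 164 ≡ 10.
  S_1 = Σ v_i α_i r_i = 2·10·10 + 8·9·5 + 7·5·10 + 3·7·6 + 2·3·8 = 1084 ≡ 6.
  α_i^2 mod 11 = [1, 4, 3, 5, 9].
  S_2 = Σ v_i α_i^2 r_i = 2·1·10 + 8·4·5 + 7·3·10 + 3·5·6 + 2·9·8 = 624 ≡ 8.
  S = (10, 6, 8) ≠ 0, so r is not a codeword (an error is present).
Step 3: locate the error. For a single error e at position i, S_ℓ = v_i·e·α_i^ℓ, so α_err = S_1/S_0.
  S_0^{−1} = 10^{−1} = 10 (mod 11), so α_err = 6·10 = 60 ≡ 5 = α_3. Error position i = 3.
  Consistency check: S_2/S_1 = 8·2 = 16 ≡ 5 = α_err ✓ (single-error assumption holds).
Step 4: error magnitude e = S_0/v_3 = S_0·∏_{j≠3}(α_3 − α_j) = 10·8 = 80 ≡ 3 (mod 11).
Step 5: correct position 3: c_3 = r_3 − e = 10 − 3 ≡ 7 (mod 11). Hence c = [10, 5, 7, 6, 8].
  Check: interpolating c through the α_i gives m(x) = 4 + 5·x (degree < 2) with m(α_i) = c_i for every i, so c is indeed a codeword.


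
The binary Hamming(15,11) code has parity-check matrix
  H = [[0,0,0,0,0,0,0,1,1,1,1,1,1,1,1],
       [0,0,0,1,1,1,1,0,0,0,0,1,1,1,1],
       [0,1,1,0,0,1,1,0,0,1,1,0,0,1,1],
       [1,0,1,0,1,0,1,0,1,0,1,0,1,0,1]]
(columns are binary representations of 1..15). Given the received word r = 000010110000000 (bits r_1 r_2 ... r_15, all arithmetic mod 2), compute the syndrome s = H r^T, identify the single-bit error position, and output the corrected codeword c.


s = (1, 0, 1, 0)^T, error position = 10, corrected codeword c = 000010110100000

Compute s = H r^T mod 2 one row at a time:
  s_1 = 1 + 0 + 0 + 0 + 0 + 0 + 0 + 0 = 1 ≡ 1 (mod 2).
  s_2 = 0 + 1 + 0 + 1 + 0 + 0 + 0 + 0 = 2 ≡ 0 (mod 2).
  s_3 = 0 + 0 + 0 + 1 + 0 + 0 + 0 + 0 = 1 ≡ 1 (mod 2).
  s_4 = 0 + 0 + 1 + 1 + 0 + 0 + 0 + 0 = 2 ≡ 0 (mod 2).
s = (1, 0, 1, 0)^T — this equals column 10 of H (binary 1010), so error is at position 10.
Correct: flip bit 10 of r = 000010110000000 to get c = 000010110100000.


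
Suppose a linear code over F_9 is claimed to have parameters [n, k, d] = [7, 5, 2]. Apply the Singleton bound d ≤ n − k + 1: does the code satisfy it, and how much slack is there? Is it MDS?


Singleton RHS = n − k + 1 = 3, slack = 1, bound satisfied, not MDS.

Singleton bound: d ≤ n − k + 1.
Here n = 7, k = 5, so n − k + 1 = 3.
Given d = 2, check d ≤ 3: YES.
Slack = (n − k + 1) − d = 1.
The code is NOT MDS (slack = 1 > 0).
Description: the claimed parameters are [7, 5, 2]_9; such a code would be non-MDS.


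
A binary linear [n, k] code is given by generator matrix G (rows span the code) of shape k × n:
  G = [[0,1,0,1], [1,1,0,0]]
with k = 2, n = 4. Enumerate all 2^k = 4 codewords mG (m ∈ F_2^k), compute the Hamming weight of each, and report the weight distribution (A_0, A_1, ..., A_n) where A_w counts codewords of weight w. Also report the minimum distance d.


Weight distribution: A_0 = 1, A_2 = 3. Minimum distance d = 2.

Enumerate all 2^2 = 4 messages m ∈ F_2^2.
For each, compute codeword c = mG in F_2^4, then tally its weight.
  m = 00 → c = 0000, weight = 0.
  m = 10 → c = 0101, weight = 2.
  m = 01 → c = 1100, weight = 2.
  m = 11 → c = 1001, weight = 2.
Tally weights:
  weight 0: 1 codewords.
  weight 2: 3 codewords.
Minimum distance d = smallest w > 0 with A_w > 0 = 2.
Sanity: Σ A_w = 4 = 2^2 = 4 ✓.


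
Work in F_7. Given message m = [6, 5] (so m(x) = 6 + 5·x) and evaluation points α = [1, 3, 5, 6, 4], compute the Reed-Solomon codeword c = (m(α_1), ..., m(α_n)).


c = [4, 0, 3, 1, 5]

Message polynomial: m(x) = 6 + 5·x (mod 7).
For each evaluation point α_i, compute m(α_i) mod 7:
  α_1 = 1: Horner steps 5 → 4, so m(1) = 4.
  α_2 = 3: Horner steps 5 → 0, so m(3) = 0.
  α_3 = 5: Horner steps 5 → 3, so m(5) = 3.
  α_4 = 6: Horner steps 5 → 1, so m(6) = 1.
  α_5 = 4: Horner steps 5 → 5, so m(4) = 5.
Codeword c = [4, 0, 3, 1, 5] ∈ F_7^5.


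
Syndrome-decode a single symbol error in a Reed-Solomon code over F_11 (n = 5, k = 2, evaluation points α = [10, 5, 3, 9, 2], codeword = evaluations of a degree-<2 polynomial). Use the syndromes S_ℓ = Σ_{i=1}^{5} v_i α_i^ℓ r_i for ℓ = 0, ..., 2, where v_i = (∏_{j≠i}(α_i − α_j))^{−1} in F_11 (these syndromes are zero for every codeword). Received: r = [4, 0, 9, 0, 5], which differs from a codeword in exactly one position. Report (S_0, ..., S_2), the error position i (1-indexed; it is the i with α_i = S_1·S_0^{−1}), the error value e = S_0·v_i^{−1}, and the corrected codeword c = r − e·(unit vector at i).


S = (6, 8, 7), error at position 2, error magnitude e = 5, c = [4, 6, 9, 0, 5].

Step 1: column multipliers v_i = (∏_{j≠i}(α_i − α_j))^{−1} mod 11.
  i = 1 (α = 10): (10−5)(10−3)(10−9)(10−2) = 5·7·1·8 = 280 ≡ 5, so v_1 = 5^{−1} = 9 (mod 11).
  i = 2 (α = 5): (5−10)(5−3)(5−9)(5−2) = (−5)·2·(−4)·3 = 120 ≡ 10, so v_2 = 10^{−1} = 10 (mod 11).
  i = 3 (α = 3): (3−10)(3−5)(3−9)(3−2) = (−7)·(−2)·(−6)·1 = −84 ≡ 4, so v_3 = 4^{−1} = 3 (mod 11).
  i = 4 (α = 9): (9−10)(9−5)(9−3)(9−2) = (−1)·4·6·7 = −168 ≡ 8, so v_4 = 8^{−1} = 7 (mod 11).
  i = 5 (α = 2): (2−10)(2−5)(2−3)(2−9) = (−8)·(−3)·(−1)·(−7) = 168 ≡ 3, so v_5 = 3^{−1} = 4 (mod 11).
  v = [9, 10, 3, 7, 4].
Step 2: syndromes of r = [4, 0, 9, 0, 5] (all sums mod 11).
  S_0 = Σ v_i r_i = 9·4 + 10·0 + 3·9 + 7·0 + 4·5 = 83 ≡ 6.
  S_1 = Σ v_i α_i r_i = 9·10·4 + 10·5·0 + 3·3·9 + 7·9·0 + 4·2·5 = 481 ≡ 8.
  α_i^2 mod 11 = [1, 3, 9, 4, 4].
  S_2 = Σ v_i α_i^2 r_i = 9·1·4 + 10·3·0 + 3·9·9 + 7·4·0 + 4·4·5 = 359 ≡ 7.
  S = (6, 8, 7) ≠ 0, so r is not a codeword (an error is present).
Step 3: locate the error. For a single error e at position i, S_ℓ = v_i·e·α_i^ℓ, so α_err = S_1/S_0.
  S_0^{−1} = 6^{−1} = 2 (mod 11), so α_err = 8·2 = 16 ≡ 5 = α_2. Error position i = 2.
  Consistency check: S_2/S_1 = 7·7 = 49 ≡ 5 = α_err ✓ (single-error assumption holds).
Step 4: error magnitude e = S_0/v_2 = S_0·∏_{j≠2}(α_2 − α_j) = 6·10 = 60 ≡ 5 (mod 11).
Step 5: correct position 2: c_2 = r_2 − e = 0 − 5 ≡ 6 (mod 11). Hence c = [4, 6, 9, 0, 5].
  Check: interpolating c through the α_i gives m(x) = 8 + 4·x (degree < 2) with m(α_i) = c_i for every i, so c is indeed a codeword.


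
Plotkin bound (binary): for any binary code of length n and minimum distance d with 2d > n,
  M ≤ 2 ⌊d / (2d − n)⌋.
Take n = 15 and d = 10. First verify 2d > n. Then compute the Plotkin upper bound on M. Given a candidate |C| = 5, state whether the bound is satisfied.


Plotkin bound M ≤ 4; given |C| = 5 > bound (violated).

Check applicability: 2d = 20, n = 15.
2d − n = 5 > 0, so Plotkin applies.
Compute d/(2d−n) = 10/5 ≈ 2.0000.
⌊d/(2d−n)⌋ = 2.
Plotkin bound: M ≤ 2·2 = 4.
Given |C| = 5, check: VIOLATED.
This |C| is above the Plotkin bound, so no binary code with n = 15, d = 10 and 5 codewords exists.


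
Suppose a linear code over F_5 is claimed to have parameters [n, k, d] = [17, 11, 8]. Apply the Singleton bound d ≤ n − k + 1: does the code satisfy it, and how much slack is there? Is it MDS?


Singleton RHS = n − k + 1 = 7, slack = -1, bound violated (no such code; not MDS).

Singleton bound: d ≤ n − k + 1.
Here n = 17, k = 11, so n − k + 1 = 7.
Given d = 8, check d ≤ 7: NO.
Slack = (n − k + 1) − d = -1.
The slack is negative: d = 8 exceeds n − k + 1 = 7 by 1, so the Singleton bound is violated and no linear [17, 11, 8]_5 code can exist. In particular it is not MDS (MDS requires d = n − k + 1 exactly).
Description: the claimed parameters are [17, 11, 8]_5; such a code would be impossible (violates the Singleton bound).


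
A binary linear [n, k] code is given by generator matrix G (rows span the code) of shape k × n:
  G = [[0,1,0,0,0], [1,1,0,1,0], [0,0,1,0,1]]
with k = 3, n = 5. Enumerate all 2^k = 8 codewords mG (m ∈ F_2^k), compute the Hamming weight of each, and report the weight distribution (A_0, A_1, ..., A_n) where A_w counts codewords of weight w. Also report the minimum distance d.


Weight distribution: A_0 = 1, A_1 = 1, A_2 = 2, A_3 = 2, A_4 = 1, A_5 = 1. Minimum distance d = 1.

Enumerate all 2^3 = 8 messages m ∈ F_2^3.
For each, compute codeword c = mG in F_2^5, then tally its weight.
  m = 000 → c = 00000, weight = 0.
  m = 100 → c = 01000, weight = 1.
  m = 010 → c = 11010, weight = 3.
  m = 110 → c = 10010, weight = 2.
  m = 001 → c = 00101, weight = 2.
  m = 101 → c = 01101, weight = 3.
  m = 011 → c = 11111, weight = 5.
  m = 111 → c = 10111, weight = 4.
Tally weights:
  weight 0: 1 codewords.
  weight 1: 1 codewords.
  weight 2: 2 codewords.
  weight 3: 2 codewords.
  weight 4: 1 codewords.
  weight 5: 1 codewords.
Minimum distance d = smallest w > 0 with A_w > 0 = 1.
Sanity: Σ A_w = 8 = 2^3 = 8 ✓.


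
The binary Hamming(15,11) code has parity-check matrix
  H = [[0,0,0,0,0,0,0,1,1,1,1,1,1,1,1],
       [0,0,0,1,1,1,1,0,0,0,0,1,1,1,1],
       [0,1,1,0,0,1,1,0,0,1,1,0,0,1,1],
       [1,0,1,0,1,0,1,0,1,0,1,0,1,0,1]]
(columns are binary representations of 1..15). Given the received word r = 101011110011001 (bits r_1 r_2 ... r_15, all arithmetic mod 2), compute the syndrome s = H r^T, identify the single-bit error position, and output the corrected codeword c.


s = (0, 1, 1, 0)^T, error position = 6, corrected codeword c = 101010110011001

Compute s = H r^T mod 2 one row at a time:
  s_1 = 1 + 0 + 0 + 1 + 1 + 0 + 0 + 1 = 4 ≡ 0 (mod 2).
  s_2 = 0 + 1 + 1 + 1 + 1 + 0 + 0 + 1 = 5 ≡ 1 (mod 2).
  s_3 = 0 + 1 + 1 + 1 + 0 + 1 + 0 + 1 = 5 ≡ 1 (mod 2).
  s_4 = 1 + 1 + 1 + 1 + 0 + 1 + 0 + 1 = 6 ≡ 0 (mod 2).
s = (0, 1, 1, 0)^T — this equals column 6 of H (binary 0110), so error is at position 6.
Correct: flip bit 6 of r = 101011110011001 to get c = 101010110011001.


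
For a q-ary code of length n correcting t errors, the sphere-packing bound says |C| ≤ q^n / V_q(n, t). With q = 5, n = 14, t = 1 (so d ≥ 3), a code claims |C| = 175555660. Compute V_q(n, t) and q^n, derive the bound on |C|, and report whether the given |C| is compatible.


V_q(n, t) = 57, q^n = 6103515625, Hamming bound = 107079221, |C| = 175555660 > bound (violated).

Step 1: Compute V_q(n, t) = Σ_{j=0}^1 C(n, j) (q−1)^j.
  j = 0: C(14,0)·(4)^0 = 1·1 = 1.
  j = 1: C(14,1)·(4)^1 = 14·4 = 56.
  V_q(n, t) = 1 + 56 = 57.
Step 2: q^n = 5^14 = 6103515625.
Step 3: Hamming bound ⌊q^n / V_q(n,t)⌋ = ⌊6103515625/57⌋ = 107079221.
Step 4: Compare |C| = 175555660 to 107079221: violated.
The claimed |C| lies above the Hamming bound, so no 5-ary code of length 14 with d ≥ 3 can have 175555660 codewords.


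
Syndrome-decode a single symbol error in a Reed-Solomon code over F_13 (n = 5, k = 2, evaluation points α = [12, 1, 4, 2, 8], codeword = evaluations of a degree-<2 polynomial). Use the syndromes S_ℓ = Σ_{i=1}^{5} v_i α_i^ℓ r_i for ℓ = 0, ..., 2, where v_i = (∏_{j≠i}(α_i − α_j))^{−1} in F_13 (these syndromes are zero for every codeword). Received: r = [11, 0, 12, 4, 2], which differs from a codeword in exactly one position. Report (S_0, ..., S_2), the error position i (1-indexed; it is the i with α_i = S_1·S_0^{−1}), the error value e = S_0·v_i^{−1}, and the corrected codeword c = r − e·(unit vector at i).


S = (11, 2, 11), error at position 1, error magnitude e = 6, c = [5, 0, 12, 4, 2].

Step 1: column multipliers v_i = (∏_{j≠i}(α_i − α_j))^{−1} mod 13.
  i = 1 (α = 12): (12−1)(12−4)(12−2)(12−8) = 11·8·10·4 = 3520 ≡ 10, so v_1 = 10^{−1} = 4 (mod 13).
  i = 2 (α = 1): (1−12)(1−4)(1−2)(1−8) = (−11)·(−3)·(−1)·(−7) = 231 ≡ 10, so v_2 = 10^{−1} = 4 (mod 13).
  i = 3 (α = 4): (4−12)(4−1)(4−2)(4−8) = (−8)·3·2·(−4) = 192 ≡ 10, so v_3 = 10^{−1} = 4 (mod 13).
  i = 4 (α = 2): (2−12)(2−1)(2−4)(2−8) = (−10)·1·(−2)·(−6) = −120 ≡ 10, so v_4 = 10^{−1} = 4 (mod 13).
  i = 5 (α = 8): (8−12)(8−1)(8−4)(8−2) = (−4)·7·4·6 = −672 ≡ 4, so v_5 = 4^{−1} = 10 (mod 13).
  v = [4, 4, 4, 4, 10].
Step 2: syndromes of r = [11, 0, 12, 4, 2] (all sums mod 13).
  S_0 = Σ v_i r_i = 4·11 + 4·0 + 4·12 + 4·4 + 10·2 = 128 ≡ 11.
  S_1 = Σ v_i α_i r_i = 4·12·11 + 4·1·0 + 4·4·12 + 4·2·4 + 10·8·2 = 912 ≡ 2.
  α_i^2 mod 13 = [1, 1, 3, 4, 12].
  S_2 = Σ v_i α_i^2 r_i = 4·1·11 + 4·1·0 + 4·3·12 + 4·4·4 + 10·12·2 = 492 ≡ 11.
  S = (11, 2, 11) ≠ 0, so r is not a codeword (an error is present).
Step 3: locate the error. For a single error e at position i, S_ℓ = v_i·e·α_i^ℓ, so α_err = S_1/S_0.
  S_0^{−1} = 11^{−1} = 6 (mod 13), so α_err = 2·6 = 12 ≡ 12 = α_1. Error position i = 1.
  Consistency check: S_2/S_1 = 11·7 = 77 ≡ 12 = α_err ✓ (single-error assumption holds).
Step 4: error magnitude e = S_0/v_1 = S_0·∏_{j≠1}(α_1 − α_j) = 11·10 = 110 ≡ 6 (mod 13).
Step 5: correct position 1: c_1 = r_1 − e = 11 − 6 ≡ 5 (mod 13). Hence c = [5, 0, 12, 4, 2].
  Check: interpolating c through the α_i gives m(x) = 9 + 4·x (degree < 2) with m(α_i) = c_i for every i, so c is indeed a codeword.
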